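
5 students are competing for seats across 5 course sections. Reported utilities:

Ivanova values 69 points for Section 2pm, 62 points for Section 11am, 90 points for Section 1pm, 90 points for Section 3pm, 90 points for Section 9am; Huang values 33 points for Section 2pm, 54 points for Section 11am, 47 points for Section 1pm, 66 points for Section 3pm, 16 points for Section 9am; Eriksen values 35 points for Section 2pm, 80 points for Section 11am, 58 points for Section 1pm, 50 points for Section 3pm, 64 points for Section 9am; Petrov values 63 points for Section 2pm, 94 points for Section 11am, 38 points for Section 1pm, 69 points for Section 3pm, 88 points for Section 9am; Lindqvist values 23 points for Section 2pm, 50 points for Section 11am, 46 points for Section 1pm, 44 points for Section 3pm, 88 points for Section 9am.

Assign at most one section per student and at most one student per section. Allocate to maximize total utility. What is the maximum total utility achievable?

Optimal: Ivanova→Section 1pm (90 points), Huang→Section 3pm (66 points), Eriksen→Section 11am (80 points), Petrov→Section 2pm (63 points), Lindqvist→Section 9am (88 points) — total 90+66+80+63+88 = 387 points.
Max-entry greedy (repeatedly take the single best remaining cell) gives 373 points, worse by 14.
Checked against all permutations: 387 points is optimal.

Max total: 387 points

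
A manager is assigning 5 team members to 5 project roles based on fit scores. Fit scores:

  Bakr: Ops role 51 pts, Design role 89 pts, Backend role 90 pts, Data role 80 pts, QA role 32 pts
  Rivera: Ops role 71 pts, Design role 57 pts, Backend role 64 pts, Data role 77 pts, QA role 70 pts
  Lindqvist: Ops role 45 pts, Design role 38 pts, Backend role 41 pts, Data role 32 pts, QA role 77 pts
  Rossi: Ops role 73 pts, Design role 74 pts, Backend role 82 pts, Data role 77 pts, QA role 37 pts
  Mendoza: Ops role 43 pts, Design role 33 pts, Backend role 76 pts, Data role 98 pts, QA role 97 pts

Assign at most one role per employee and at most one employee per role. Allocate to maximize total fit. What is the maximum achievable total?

Max total: 417 pts

Optimal: Bakr→Design role (89 pts), Rivera→Ops role (71 pts), Lindqvist→QA role (77 pts), Rossi→Backend role (82 pts), Mendoza→Data role (98 pts) — total 89+71+77+82+98 = 417 pts.
Max-entry greedy (repeatedly take the single best remaining cell) gives 410 pts, worse by 7.
Next-best assignment: Bakr→Backend role, Rivera→Ops role, Lindqvist→QA role, Rossi→Design role, Mendoza→Data role = 410 pts.
Swapping Rivera↔Lindqvist (Rivera→QA role 70 pts, Lindqvist→Ops role 45 pts) loses 33.
Checked against all permutations: 417 pts is optimal.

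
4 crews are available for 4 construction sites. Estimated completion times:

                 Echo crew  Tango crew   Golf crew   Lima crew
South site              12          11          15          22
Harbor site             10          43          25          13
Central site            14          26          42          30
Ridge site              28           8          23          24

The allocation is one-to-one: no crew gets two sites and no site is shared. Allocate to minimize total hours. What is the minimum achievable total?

Min total: 50 hours

Optimal: Echo crew→Central site (14 hours), Tango crew→Ridge site (8 hours), Golf crew→South site (15 hours), Lima crew→Harbor site (13 hours) — total 14+8+15+13 = 50 hours.
Min-entry greedy (repeatedly take the single cheapest remaining cell) gives 63 hours, worse by 13.
Next-best assignment: Echo crew→Central site, Tango crew→South site, Golf crew→Ridge site, Lima crew→Harbor site = 61 hours.
Swapping Golf crew↔Lima crew (Golf crew→Harbor site 25 hours, Lima crew→South site 22 hours) adds 19.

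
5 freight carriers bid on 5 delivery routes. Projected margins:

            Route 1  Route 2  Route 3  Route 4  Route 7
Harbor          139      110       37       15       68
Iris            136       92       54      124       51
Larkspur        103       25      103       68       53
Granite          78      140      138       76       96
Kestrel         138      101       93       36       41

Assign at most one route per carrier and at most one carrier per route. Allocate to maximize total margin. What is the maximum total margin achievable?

Maximum total: $573k

Optimal: Harbor→Route 7 ($68k), Iris→Route 4 ($124k), Larkspur→Route 3 ($103k), Granite→Route 2 ($140k), Kestrel→Route 1 ($138k) — total 68+124+103+140+138 = $573k.
Max-entry greedy (repeatedly take the single best remaining cell) gives $547k, worse by 26.
Swapping Granite↔Harbor (Granite→Route 7 $96k, Harbor→Route 2 $110k) loses 2.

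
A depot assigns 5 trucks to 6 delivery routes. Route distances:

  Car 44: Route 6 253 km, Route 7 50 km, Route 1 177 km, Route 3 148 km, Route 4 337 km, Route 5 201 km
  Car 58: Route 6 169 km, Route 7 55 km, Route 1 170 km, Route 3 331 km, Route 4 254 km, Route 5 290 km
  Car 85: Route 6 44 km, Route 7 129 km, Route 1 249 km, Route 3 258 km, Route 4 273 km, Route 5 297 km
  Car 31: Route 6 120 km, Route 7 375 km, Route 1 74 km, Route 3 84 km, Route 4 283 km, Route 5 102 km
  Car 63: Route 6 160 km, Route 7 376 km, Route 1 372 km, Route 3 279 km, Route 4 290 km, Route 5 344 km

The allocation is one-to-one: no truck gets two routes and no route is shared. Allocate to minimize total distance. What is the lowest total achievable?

Minimum total: 611 km

Optimal: Car 44→Route 3 (148 km), Car 58→Route 7 (55 km), Car 85→Route 6 (44 km), Car 31→Route 1 (74 km), Car 63→Route 4 (290 km) — total 148+55+44+74+290 = 611 km.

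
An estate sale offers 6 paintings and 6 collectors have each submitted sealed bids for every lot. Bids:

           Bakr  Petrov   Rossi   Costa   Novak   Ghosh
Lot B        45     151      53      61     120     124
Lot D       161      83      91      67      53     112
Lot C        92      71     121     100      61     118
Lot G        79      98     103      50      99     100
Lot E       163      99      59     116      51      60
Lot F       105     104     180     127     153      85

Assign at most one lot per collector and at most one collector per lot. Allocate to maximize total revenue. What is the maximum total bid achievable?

This is a one-to-one assignment (maximum-weight bipartite matching).
Optimal: Bakr→Lot D ($161), Petrov→Lot B ($151), Rossi→Lot F ($180), Costa→Lot E ($116), Novak→Lot G ($99), Ghosh→Lot C ($118) — total 161+151+180+116+99+118 = $825.
Max-entry greedy (repeatedly take the single best remaining cell) gives $778, worse by 47.

Maximum total: $825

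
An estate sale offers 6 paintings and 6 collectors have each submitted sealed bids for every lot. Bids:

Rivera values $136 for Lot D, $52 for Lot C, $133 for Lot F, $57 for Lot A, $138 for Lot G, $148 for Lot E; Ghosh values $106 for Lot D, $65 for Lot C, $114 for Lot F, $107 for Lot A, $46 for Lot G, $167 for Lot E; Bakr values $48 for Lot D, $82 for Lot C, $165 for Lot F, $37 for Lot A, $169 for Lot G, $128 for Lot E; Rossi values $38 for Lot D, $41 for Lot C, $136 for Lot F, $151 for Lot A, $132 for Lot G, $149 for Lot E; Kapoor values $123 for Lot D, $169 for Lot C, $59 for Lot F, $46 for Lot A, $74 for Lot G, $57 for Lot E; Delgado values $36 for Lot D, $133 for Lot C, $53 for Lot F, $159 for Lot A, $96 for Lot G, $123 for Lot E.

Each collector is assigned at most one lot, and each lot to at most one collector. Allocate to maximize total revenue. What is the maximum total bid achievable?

Maximum total: $936

This is a one-to-one assignment (maximum-weight bipartite matching).
Optimal: Rivera→Lot D ($136), Ghosh→Lot E ($167), Bakr→Lot G ($169), Rossi→Lot F ($136), Kapoor→Lot C ($169), Delgado→Lot A ($159) — total 136+167+169+136+169+159 = $936.
Column-greedy (each lot in turn goes to its best remaining collector) gives $928, worse by 8.
No other one-to-one assignment exceeds $936.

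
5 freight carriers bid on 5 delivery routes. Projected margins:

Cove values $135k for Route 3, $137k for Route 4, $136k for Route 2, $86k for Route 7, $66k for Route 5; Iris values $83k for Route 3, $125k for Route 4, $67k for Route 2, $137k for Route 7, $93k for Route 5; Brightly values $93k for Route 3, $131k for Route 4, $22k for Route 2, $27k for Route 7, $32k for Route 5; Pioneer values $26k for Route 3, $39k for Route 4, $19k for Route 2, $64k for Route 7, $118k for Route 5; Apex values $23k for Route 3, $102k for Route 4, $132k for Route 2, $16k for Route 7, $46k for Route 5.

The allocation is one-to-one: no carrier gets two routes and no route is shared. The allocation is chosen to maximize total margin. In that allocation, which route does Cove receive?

Cove receives Route 3.

Optimal: Cove→Route 3 ($135k), Iris→Route 7 ($137k), Brightly→Route 4 ($131k), Pioneer→Route 5 ($118k), Apex→Route 2 ($132k) — total 135+137+131+118+132 = $653k.
Next-best assignment: Cove→Route 4, Iris→Route 7, Brightly→Route 3, Pioneer→Route 5, Apex→Route 2 = $617k.
Checked against all permutations: $653k is optimal.
Cove's own top route is Route 4 ($137k), but forcing Cove→Route 4 and reassigning the rest optimally gives only $617k — worse by 36.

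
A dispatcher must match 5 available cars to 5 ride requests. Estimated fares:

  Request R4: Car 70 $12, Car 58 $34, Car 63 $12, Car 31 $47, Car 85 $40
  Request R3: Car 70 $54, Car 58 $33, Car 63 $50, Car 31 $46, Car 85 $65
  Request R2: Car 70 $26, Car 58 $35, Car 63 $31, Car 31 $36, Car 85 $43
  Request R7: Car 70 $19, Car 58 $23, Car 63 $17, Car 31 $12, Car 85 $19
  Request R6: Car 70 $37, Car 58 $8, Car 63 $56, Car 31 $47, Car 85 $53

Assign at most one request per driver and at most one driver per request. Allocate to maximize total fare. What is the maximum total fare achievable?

Max total: $223

Optimal: Car 70→Request R3 ($54), Car 58→Request R7 ($23), Car 63→Request R6 ($56), Car 31→Request R4 ($47), Car 85→Request R2 ($43) — total 54+23+56+47+43 = $223.
Max-entry greedy (repeatedly take the single best remaining cell) gives $222, worse by 1.
Next-best assignment: Car 70→Request R7, Car 58→Request R2, Car 63→Request R6, Car 31→Request R4, Car 85→Request R3 = $222.
Every other assignment is strictly worse.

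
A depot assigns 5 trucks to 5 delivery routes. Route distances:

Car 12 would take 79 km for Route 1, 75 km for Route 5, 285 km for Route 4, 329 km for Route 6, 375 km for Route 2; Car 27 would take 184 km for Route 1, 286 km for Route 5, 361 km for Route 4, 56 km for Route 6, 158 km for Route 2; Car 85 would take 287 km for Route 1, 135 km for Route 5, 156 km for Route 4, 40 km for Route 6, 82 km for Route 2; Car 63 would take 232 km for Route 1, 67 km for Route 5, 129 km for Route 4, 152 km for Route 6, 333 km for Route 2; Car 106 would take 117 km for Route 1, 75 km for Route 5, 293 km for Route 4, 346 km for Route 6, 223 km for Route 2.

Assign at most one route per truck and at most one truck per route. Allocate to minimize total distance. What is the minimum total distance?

Treat this as an assignment problem: match each truck to one route.
Optimal: Car 12→Route 1 (79 km), Car 27→Route 6 (56 km), Car 85→Route 2 (82 km), Car 63→Route 4 (129 km), Car 106→Route 5 (75 km) — total 79+56+82+129+75 = 421 km.
No other one-to-one assignment undercuts 421 km.

Min total: 421 km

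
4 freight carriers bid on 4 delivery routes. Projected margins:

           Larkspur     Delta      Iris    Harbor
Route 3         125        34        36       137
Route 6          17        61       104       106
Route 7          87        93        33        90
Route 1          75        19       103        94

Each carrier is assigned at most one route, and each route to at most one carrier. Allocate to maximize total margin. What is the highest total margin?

Maximum total: $427k

Optimal: Larkspur→Route 3 ($125k), Delta→Route 7 ($93k), Iris→Route 1 ($103k), Harbor→Route 6 ($106k) — total 125+93+103+106 = $427k.
Row-greedy (each carrier in turn takes its best remaining route) gives $416k, worse by 11.
Next-best assignment: Larkspur→Route 3, Delta→Route 7, Iris→Route 6, Harbor→Route 1 = $416k.
Swapping Iris↔Delta (Iris→Route 7 $33k, Delta→Route 1 $19k) loses 144.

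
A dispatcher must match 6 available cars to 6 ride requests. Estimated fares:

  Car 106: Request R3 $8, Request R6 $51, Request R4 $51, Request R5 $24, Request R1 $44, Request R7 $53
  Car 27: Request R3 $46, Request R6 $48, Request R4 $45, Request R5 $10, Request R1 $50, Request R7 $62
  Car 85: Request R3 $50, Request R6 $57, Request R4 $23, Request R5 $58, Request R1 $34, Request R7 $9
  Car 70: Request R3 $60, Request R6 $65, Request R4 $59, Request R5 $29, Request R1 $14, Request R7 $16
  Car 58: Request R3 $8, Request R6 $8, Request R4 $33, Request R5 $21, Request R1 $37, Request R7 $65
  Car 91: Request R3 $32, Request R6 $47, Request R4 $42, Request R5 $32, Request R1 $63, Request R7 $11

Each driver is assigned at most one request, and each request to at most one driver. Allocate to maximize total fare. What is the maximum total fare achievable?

Optimal: Car 106→Request R4 ($51), Car 27→Request R3 ($46), Car 85→Request R5 ($58), Car 70→Request R6 ($65), Car 58→Request R7 ($65), Car 91→Request R1 ($63) — total 51+46+58+65+65+63 = $348.
Row-greedy (each driver in turn takes its best remaining request) gives $291, worse by 57.
Swapping Car 58↔Car 106 (Car 58→Request R4 $33, Car 106→Request R7 $53) loses 30.

Maximum total: $348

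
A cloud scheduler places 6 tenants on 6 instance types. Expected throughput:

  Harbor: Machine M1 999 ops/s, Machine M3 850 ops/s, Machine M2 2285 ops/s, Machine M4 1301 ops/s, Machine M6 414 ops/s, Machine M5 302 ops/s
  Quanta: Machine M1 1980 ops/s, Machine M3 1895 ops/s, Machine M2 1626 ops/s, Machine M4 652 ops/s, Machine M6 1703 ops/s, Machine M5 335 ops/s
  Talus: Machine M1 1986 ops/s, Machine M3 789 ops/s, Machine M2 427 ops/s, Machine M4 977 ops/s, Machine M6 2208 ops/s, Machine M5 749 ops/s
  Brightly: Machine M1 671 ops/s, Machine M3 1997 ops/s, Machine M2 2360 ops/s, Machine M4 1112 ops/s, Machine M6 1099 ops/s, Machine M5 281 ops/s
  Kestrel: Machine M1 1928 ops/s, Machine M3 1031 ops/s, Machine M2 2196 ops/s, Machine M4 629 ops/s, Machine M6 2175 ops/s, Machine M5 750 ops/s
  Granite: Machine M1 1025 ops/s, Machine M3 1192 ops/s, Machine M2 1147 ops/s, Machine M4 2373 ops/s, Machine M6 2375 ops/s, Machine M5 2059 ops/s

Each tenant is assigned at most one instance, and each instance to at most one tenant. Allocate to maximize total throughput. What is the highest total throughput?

Maximum total: 11776 ops/s

Optimal: Harbor→Machine M4 (1301 ops/s), Quanta→Machine M3 (1895 ops/s), Talus→Machine M1 (1986 ops/s), Brightly→Machine M2 (2360 ops/s), Kestrel→Machine M6 (2175 ops/s), Granite→Machine M5 (2059 ops/s) — total 1301+1895+1986+2360+2175+2059 = 11776 ops/s.
Max-entry greedy (repeatedly take the single best remaining cell) gives 10667 ops/s, worse by 1109.
Next-best assignment: Harbor→Machine M4, Quanta→Machine M3, Talus→Machine M6, Brightly→Machine M2, Kestrel→Machine M1, Granite→Machine M5 = 11751 ops/s.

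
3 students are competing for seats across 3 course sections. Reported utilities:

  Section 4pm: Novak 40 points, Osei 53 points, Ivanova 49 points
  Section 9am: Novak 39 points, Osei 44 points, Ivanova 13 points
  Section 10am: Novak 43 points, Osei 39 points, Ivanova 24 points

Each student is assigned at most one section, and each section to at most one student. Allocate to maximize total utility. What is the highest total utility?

Max total: 136 points

Optimal: Novak→Section 10am (43 points), Osei→Section 9am (44 points), Ivanova→Section 4pm (49 points) — total 43+44+49 = 136 points.
Row-greedy (each student in turn takes its best remaining section) gives 109 points, worse by 27.
Next-best assignment: Novak→Section 9am, Osei→Section 10am, Ivanova→Section 4pm = 127 points.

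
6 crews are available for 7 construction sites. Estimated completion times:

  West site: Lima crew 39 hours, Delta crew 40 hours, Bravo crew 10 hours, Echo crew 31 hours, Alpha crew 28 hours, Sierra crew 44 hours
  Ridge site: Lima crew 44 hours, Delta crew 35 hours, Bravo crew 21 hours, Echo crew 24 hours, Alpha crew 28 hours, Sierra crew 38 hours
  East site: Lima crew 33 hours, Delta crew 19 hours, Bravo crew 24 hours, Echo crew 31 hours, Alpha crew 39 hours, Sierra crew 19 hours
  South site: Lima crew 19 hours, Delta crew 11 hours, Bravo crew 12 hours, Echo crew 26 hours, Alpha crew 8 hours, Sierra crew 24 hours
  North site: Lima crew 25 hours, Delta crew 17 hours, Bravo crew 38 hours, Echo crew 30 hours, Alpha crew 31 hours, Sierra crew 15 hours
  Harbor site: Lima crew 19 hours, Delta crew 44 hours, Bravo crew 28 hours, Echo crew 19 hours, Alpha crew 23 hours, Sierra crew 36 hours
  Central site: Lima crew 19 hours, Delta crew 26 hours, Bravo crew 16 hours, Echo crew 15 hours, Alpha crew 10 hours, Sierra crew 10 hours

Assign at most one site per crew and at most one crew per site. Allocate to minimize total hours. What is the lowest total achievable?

Min total: 86 hours

Optimal: Lima crew→Harbor site (19 hours), Delta crew→East site (19 hours), Bravo crew→West site (10 hours), Echo crew→Central site (15 hours), Alpha crew→South site (8 hours), Sierra crew→North site (15 hours) — total 19+19+10+15+8+15 = 86 hours.
Row-greedy (each crew in turn takes its cheapest remaining site) gives 103 hours, worse by 17.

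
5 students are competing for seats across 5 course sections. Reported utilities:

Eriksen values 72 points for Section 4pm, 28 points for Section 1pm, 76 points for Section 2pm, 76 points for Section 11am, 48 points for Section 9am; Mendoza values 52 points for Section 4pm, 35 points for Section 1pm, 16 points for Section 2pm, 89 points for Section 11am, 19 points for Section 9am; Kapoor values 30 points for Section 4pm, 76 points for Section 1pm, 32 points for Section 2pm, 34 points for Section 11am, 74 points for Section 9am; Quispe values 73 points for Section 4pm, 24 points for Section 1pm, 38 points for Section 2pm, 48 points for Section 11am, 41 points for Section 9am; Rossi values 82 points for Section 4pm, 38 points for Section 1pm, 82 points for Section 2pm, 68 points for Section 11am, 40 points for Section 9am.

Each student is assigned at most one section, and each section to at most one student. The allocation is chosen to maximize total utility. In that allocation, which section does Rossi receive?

Rossi receives Section 2pm.

Optimal: Eriksen→Section 9am (48 points), Mendoza→Section 11am (89 points), Kapoor→Section 1pm (76 points), Quispe→Section 4pm (73 points), Rossi→Section 2pm (82 points) — total 48+89+76+73+82 = 368 points.
Max-entry greedy (repeatedly take the single best remaining cell) gives 364 points, worse by 4.
Next-best assignment: Eriksen→Section 2pm, Mendoza→Section 11am, Kapoor→Section 1pm, Quispe→Section 9am, Rossi→Section 4pm = 364 points.
Swapping Rossi↔Eriksen (Rossi→Section 9am 40 points, Eriksen→Section 2pm 76 points) loses 14.
Rossi's own top section is Section 4pm (82 points), but forcing Rossi→Section 4pm and reassigning the rest optimally gives only 364 points — worse by 4.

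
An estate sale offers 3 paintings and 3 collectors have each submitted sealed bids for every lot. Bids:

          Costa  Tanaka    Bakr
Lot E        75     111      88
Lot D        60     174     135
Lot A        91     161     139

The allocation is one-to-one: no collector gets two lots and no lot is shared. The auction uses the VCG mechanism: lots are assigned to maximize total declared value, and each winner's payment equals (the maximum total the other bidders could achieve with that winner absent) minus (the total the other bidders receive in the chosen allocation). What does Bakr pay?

Bakr pays $16.

Efficient allocation: Costa→Lot E ($75), Tanaka→Lot D ($174), Bakr→Lot A ($139); total welfare W = $388.
Bakr receives Lot A at value $139, so the others get W − 139 = $249.
Without Bakr: best allocation of the remaining 2 bidders over all 3 lots is Costa→Lot A ($91), Tanaka→Lot D ($174), total $265.
VCG payment = (others' best without Bakr) − (others' welfare with Bakr) = 265 − 249 = $16.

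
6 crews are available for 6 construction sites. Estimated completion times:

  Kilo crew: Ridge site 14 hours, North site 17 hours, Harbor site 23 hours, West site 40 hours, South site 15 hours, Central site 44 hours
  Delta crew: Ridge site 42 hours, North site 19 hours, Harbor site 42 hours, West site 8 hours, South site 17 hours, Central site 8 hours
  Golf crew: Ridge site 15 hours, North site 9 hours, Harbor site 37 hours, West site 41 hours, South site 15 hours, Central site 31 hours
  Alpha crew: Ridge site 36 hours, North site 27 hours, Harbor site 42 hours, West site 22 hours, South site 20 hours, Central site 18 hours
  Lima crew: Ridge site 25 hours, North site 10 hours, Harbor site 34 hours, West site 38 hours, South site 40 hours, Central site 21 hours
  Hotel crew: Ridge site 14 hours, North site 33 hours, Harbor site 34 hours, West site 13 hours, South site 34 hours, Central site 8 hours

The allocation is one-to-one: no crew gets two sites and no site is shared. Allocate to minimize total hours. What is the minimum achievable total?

Minimum total: 84 hours

Optimal: Kilo crew→Harbor site (23 hours), Delta crew→West site (8 hours), Golf crew→Ridge site (15 hours), Alpha crew→South site (20 hours), Lima crew→North site (10 hours), Hotel crew→Central site (8 hours) — total 23+8+15+20+10+8 = 84 hours.
Min-entry greedy (repeatedly take the single cheapest remaining cell) gives 93 hours, worse by 9.
Next-best assignment: Kilo crew→Harbor site, Delta crew→West site, Golf crew→South site, Alpha crew→Central site, Lima crew→North site, Hotel crew→Ridge site = 88 hours.
Swapping Kilo crew↔Delta crew (Kilo crew→West site 40 hours, Delta crew→Harbor site 42 hours) adds 51.
Every other assignment is strictly worse.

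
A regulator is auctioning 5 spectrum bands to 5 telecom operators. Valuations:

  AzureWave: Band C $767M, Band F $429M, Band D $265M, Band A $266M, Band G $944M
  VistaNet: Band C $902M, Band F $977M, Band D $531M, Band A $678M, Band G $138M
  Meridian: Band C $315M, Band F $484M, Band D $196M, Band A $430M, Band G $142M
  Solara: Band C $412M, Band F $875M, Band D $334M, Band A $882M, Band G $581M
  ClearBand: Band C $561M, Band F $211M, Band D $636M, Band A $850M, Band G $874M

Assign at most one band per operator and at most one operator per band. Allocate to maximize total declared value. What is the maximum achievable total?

Max total: $3848M

Optimal: AzureWave→Band G ($944M), VistaNet→Band C ($902M), Meridian→Band F ($484M), Solara→Band A ($882M), ClearBand→Band D ($636M) — total 944+902+484+882+636 = $3848M.
Row-greedy (each operator in turn takes its best remaining band) gives $3399M, worse by 449.
Swapping ClearBand↔Meridian (ClearBand→Band F $211M, Meridian→Band D $196M) loses 713.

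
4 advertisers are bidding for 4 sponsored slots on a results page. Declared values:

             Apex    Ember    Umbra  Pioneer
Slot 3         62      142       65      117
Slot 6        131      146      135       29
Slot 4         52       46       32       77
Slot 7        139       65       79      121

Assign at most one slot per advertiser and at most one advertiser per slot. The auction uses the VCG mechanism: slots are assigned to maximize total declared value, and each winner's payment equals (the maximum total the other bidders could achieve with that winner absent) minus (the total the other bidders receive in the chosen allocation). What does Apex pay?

Efficient allocation: Apex→Slot 7 ($139), Ember→Slot 3 ($142), Umbra→Slot 6 ($135), Pioneer→Slot 4 ($77); total welfare W = $493.
Apex receives Slot 7 at value $139, so the others get W − 139 = $354.
Without Apex: best allocation of the remaining 3 bidders over all 4 slots is Ember→Slot 3 ($142), Umbra→Slot 6 ($135), Pioneer→Slot 7 ($121), total $398.
VCG payment = (others' best without Apex) − (others' welfare with Apex) = 398 − 354 = $44.

Apex pays $44.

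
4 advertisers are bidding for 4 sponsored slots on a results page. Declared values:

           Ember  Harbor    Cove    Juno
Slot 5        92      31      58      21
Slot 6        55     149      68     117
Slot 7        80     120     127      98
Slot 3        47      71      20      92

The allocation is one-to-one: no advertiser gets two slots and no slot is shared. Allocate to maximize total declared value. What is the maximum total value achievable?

Optimal: Ember→Slot 5 ($92), Harbor→Slot 6 ($149), Cove→Slot 7 ($127), Juno→Slot 3 ($92) — total 92+149+127+92 = $460.
Next-best assignment: Ember→Slot 5, Harbor→Slot 3, Cove→Slot 7, Juno→Slot 6 = $407.
Swapping Ember↔Juno (Ember→Slot 3 $47, Juno→Slot 5 $21) loses 116.

Maximum total: $460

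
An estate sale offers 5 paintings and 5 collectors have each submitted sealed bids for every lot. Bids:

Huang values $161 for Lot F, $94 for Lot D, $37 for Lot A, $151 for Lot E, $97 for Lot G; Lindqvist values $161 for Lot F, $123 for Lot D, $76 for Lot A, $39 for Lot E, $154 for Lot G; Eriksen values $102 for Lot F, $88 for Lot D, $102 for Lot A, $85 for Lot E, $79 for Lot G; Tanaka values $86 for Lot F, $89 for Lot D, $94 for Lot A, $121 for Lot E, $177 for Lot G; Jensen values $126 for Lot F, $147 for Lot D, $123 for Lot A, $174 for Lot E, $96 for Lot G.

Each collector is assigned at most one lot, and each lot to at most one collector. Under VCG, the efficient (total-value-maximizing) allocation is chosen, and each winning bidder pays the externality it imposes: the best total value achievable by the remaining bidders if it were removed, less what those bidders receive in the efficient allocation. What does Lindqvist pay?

Efficient allocation: Huang→Lot E ($151), Lindqvist→Lot F ($161), Eriksen→Lot A ($102), Tanaka→Lot G ($177), Jensen→Lot D ($147); total welfare W = $738.
Lindqvist receives Lot F at value $161, so the others get W − 161 = $577.
Without Lindqvist: best allocation of the remaining 4 bidders over all 5 lots is Huang→Lot F ($161), Eriksen→Lot A ($102), Tanaka→Lot G ($177), Jensen→Lot E ($174), total $614.
VCG payment = (others' best without Lindqvist) − (others' welfare with Lindqvist) = 614 − 577 = $37.

Lindqvist pays $37.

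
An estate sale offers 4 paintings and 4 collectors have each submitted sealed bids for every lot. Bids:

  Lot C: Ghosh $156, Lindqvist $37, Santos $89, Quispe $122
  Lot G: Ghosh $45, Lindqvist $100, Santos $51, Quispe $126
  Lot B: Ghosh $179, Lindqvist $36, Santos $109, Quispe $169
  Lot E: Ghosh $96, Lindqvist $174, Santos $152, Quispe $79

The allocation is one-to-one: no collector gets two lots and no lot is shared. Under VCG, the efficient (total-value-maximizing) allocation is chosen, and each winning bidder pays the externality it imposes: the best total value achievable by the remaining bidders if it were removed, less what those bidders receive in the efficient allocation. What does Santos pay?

Efficient allocation: Ghosh→Lot C ($156), Lindqvist→Lot G ($100), Santos→Lot E ($152), Quispe→Lot B ($169); total welfare W = $577.
Santos receives Lot E at value $152, so the others get W − 152 = $425.
Without Santos: best allocation of the remaining 3 bidders over all 4 lots is Ghosh→Lot C ($156), Lindqvist→Lot E ($174), Quispe→Lot B ($169), total $499.
VCG payment = (others' best without Santos) − (others' welfare with Santos) = 499 − 425 = $74.

Santos pays $74.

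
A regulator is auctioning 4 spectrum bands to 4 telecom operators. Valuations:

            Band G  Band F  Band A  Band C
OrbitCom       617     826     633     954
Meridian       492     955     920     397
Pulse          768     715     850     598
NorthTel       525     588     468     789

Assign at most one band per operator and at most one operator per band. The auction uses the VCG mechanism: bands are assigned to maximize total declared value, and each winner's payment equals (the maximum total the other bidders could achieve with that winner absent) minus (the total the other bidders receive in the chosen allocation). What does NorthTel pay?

Efficient allocation: OrbitCom→Band F ($826M), Meridian→Band A ($920M), Pulse→Band G ($768M), NorthTel→Band C ($789M); total welfare W = $3303M.
NorthTel receives Band C at value $789M, so the others get W − 789 = $2514M.
Without NorthTel: best allocation of the remaining 3 bidders over all 4 bands is OrbitCom→Band C ($954M), Meridian→Band F ($955M), Pulse→Band A ($850M), total $2759M.
VCG payment = (others' best without NorthTel) − (others' welfare with NorthTel) = 2759 − 2514 = $245M.

NorthTel pays $245M.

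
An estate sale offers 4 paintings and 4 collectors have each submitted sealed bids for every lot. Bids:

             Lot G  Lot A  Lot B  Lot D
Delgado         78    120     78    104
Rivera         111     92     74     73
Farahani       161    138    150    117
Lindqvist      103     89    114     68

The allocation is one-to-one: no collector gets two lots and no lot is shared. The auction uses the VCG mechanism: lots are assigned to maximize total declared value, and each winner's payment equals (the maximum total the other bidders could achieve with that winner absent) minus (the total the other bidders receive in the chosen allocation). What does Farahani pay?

Efficient allocation: Delgado→Lot D ($104), Rivera→Lot A ($92), Farahani→Lot G ($161), Lindqvist→Lot B ($114); total welfare W = $471.
Farahani receives Lot G at value $161, so the others get W − 161 = $310.
Without Farahani: best allocation of the remaining 3 bidders over all 4 lots is Delgado→Lot A ($120), Rivera→Lot G ($111), Lindqvist→Lot B ($114), total $345.
VCG payment = (others' best without Farahani) − (others' welfare with Farahani) = 345 − 310 = $35.

Farahani pays $35.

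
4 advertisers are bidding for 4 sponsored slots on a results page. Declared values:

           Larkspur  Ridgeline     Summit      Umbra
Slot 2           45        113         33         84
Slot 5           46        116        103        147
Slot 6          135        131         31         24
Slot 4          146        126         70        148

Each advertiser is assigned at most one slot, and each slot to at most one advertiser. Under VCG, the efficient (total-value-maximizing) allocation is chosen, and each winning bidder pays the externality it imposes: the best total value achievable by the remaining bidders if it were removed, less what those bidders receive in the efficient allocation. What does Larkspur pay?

Larkspur pays $18.

Efficient allocation: Larkspur→Slot 6 ($135), Ridgeline→Slot 2 ($113), Summit→Slot 5 ($103), Umbra→Slot 4 ($148); total welfare W = $499.
Larkspur receives Slot 6 at value $135, so the others get W − 135 = $364.
Without Larkspur: best allocation of the remaining 3 bidders over all 4 slots is Ridgeline→Slot 6 ($131), Summit→Slot 5 ($103), Umbra→Slot 4 ($148), total $382.
VCG payment = (others' best without Larkspur) − (others' welfare with Larkspur) = 382 − 364 = $18.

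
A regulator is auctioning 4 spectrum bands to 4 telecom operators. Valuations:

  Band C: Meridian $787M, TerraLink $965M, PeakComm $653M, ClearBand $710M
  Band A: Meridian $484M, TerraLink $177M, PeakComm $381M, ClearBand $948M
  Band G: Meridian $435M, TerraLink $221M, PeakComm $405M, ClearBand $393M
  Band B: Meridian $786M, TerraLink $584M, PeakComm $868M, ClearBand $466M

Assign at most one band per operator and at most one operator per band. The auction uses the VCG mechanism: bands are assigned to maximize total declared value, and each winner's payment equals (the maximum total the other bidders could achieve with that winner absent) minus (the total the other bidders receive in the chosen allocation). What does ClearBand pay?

Efficient allocation: Meridian→Band G ($435M), TerraLink→Band C ($965M), PeakComm→Band B ($868M), ClearBand→Band A ($948M); total welfare W = $3216M.
ClearBand receives Band A at value $948M, so the others get W − 948 = $2268M.
Without ClearBand: best allocation of the remaining 3 bidders over all 4 bands is Meridian→Band A ($484M), TerraLink→Band C ($965M), PeakComm→Band B ($868M), total $2317M.
VCG payment = (others' best without ClearBand) − (others' welfare with ClearBand) = 2317 − 2268 = $49M.

ClearBand pays $49M.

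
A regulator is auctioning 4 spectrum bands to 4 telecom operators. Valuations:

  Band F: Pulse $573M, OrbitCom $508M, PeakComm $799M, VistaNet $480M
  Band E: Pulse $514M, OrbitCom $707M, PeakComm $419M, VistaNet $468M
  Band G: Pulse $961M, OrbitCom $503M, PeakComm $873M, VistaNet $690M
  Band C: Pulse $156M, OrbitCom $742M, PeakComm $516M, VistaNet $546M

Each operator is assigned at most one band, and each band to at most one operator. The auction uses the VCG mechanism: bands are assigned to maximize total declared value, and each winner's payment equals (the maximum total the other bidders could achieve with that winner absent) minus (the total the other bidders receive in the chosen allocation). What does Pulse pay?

Efficient allocation: Pulse→Band G ($961M), OrbitCom→Band E ($707M), PeakComm→Band F ($799M), VistaNet→Band C ($546M); total welfare W = $3013M.
Pulse receives Band G at value $961M, so the others get W − 961 = $2052M.
Without Pulse: best allocation of the remaining 3 bidders over all 4 bands is OrbitCom→Band C ($742M), PeakComm→Band F ($799M), VistaNet→Band G ($690M), total $2231M.
VCG payment = (others' best without Pulse) − (others' welfare with Pulse) = 2231 − 2052 = $179M.

Pulse pays $179M.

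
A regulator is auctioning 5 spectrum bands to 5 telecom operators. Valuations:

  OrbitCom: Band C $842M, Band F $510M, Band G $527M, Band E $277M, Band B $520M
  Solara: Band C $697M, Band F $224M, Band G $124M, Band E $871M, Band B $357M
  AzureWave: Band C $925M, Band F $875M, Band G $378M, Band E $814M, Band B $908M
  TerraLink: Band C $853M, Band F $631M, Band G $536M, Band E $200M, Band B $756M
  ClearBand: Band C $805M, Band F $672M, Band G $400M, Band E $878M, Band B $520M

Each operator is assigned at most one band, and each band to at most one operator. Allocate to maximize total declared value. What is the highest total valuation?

Max total: $3834M

Optimal: OrbitCom→Band G ($527M), Solara→Band E ($871M), AzureWave→Band F ($875M), TerraLink→Band B ($756M), ClearBand→Band C ($805M) — total 527+871+875+756+805 = $3834M.
Column-greedy (each band in turn goes to its best remaining operator) gives $3524M, worse by 310.
Next-best assignment: OrbitCom→Band G, Solara→Band E, AzureWave→Band B, TerraLink→Band C, ClearBand→Band F = $3831M.
Every other assignment is strictly worse.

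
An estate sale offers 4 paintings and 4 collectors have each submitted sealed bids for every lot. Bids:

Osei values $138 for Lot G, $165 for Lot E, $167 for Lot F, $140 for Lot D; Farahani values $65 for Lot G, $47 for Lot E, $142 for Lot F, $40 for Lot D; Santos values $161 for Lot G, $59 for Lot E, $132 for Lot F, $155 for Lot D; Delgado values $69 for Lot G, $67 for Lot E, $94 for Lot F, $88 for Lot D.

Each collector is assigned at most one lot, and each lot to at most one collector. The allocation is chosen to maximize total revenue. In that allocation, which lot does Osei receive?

Osei receives Lot E.

This is a one-to-one assignment (maximum-weight bipartite matching).
Optimal: Osei→Lot E ($165), Farahani→Lot F ($142), Santos→Lot G ($161), Delgado→Lot D ($88) — total 165+142+161+88 = $556.
Row-greedy (each collector in turn takes its best remaining lot) gives $454, worse by 102.
Next-best assignment: Osei→Lot E, Farahani→Lot F, Santos→Lot D, Delgado→Lot G = $531.
Swapping Delgado↔Santos (Delgado→Lot G $69, Santos→Lot D $155) loses 25.
Osei's own top lot is Lot F ($167), but forcing Osei→Lot F and reassigning the rest optimally gives only $463 — worse by 93.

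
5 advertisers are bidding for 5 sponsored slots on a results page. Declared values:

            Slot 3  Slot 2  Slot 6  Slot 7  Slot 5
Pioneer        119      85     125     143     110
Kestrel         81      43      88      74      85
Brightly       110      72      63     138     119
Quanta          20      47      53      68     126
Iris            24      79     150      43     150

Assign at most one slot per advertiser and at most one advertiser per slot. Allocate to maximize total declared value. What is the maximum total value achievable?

Max total: $580

Optimal: Pioneer→Slot 2 ($85), Kestrel→Slot 3 ($81), Brightly→Slot 7 ($138), Quanta→Slot 5 ($126), Iris→Slot 6 ($150) — total 85+81+138+126+150 = $580.
Row-greedy (each advertiser in turn takes its best remaining slot) gives $421, worse by 159.
Swapping Kestrel↔Pioneer (Kestrel→Slot 2 $43, Pioneer→Slot 3 $119) loses 4.
Every other assignment is strictly worse.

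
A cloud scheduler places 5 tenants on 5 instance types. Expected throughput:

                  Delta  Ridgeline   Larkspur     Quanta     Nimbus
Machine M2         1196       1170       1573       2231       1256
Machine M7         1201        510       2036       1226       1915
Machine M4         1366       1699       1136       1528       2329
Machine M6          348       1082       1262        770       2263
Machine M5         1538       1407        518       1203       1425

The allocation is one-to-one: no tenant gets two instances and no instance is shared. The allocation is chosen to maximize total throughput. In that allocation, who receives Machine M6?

Nimbus receives Machine M6.

Treat this as an assignment problem: match each tenant to one instance.
Optimal: Delta→Machine M5 (1538 ops/s), Ridgeline→Machine M4 (1699 ops/s), Larkspur→Machine M7 (2036 ops/s), Quanta→Machine M2 (2231 ops/s), Nimbus→Machine M6 (2263 ops/s) — total 1538+1699+2036+2231+2263 = 9767 ops/s.
Max-entry greedy (repeatedly take the single best remaining cell) gives 9216 ops/s, worse by 551.
Nimbus's own top instance is Machine M4 (2329 ops/s), but forcing Nimbus→Machine M4 and reassigning the rest optimally gives only 9216 ops/s — worse by 551.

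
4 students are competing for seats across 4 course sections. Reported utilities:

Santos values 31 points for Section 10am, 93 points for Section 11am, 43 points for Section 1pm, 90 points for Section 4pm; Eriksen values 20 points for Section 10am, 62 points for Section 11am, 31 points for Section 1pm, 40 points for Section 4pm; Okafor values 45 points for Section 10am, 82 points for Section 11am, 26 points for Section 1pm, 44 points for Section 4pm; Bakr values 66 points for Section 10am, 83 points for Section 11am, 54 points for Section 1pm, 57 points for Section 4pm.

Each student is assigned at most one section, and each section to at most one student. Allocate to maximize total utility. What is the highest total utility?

Optimal: Santos→Section 4pm (90 points), Eriksen→Section 1pm (31 points), Okafor→Section 11am (82 points), Bakr→Section 10am (66 points) — total 90+31+82+66 = 269 points.
Next-best assignment: Santos→Section 4pm, Eriksen→Section 11am, Okafor→Section 10am, Bakr→Section 1pm = 251 points.

Max total: 269 points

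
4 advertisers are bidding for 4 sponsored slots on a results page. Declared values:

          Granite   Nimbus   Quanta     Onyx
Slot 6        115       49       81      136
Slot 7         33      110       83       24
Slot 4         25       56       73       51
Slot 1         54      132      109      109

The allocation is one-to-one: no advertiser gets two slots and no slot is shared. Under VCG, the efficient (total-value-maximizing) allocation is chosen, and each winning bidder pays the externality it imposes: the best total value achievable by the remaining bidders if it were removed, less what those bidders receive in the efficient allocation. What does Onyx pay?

Efficient allocation: Granite→Slot 6 ($115), Nimbus→Slot 7 ($110), Quanta→Slot 4 ($73), Onyx→Slot 1 ($109); total welfare W = $407.
Onyx receives Slot 1 at value $109, so the others get W − 109 = $298.
Without Onyx: best allocation of the remaining 3 bidders over all 4 slots is Granite→Slot 6 ($115), Nimbus→Slot 7 ($110), Quanta→Slot 1 ($109), total $334.
VCG payment = (others' best without Onyx) − (others' welfare with Onyx) = 334 − 298 = $36.

Onyx pays $36.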